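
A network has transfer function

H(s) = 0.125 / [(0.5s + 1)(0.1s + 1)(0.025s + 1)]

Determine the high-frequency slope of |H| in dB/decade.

-60 dB/decade

Each pole contributes −20 dB/decade at high frequency; each zero contributes +20 dB/decade.
Net: 0 zero(s) − 3 pole(s) → -60 dB/decade.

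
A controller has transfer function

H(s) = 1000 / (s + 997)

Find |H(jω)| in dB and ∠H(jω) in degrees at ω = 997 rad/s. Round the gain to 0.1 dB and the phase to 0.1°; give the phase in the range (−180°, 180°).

At s = jω = j997:
pole (s+997): 997 + j997 → |·| = √(997²+997²) = √1988018 ≈ 1410, ∠ = arctan(997/997) ≈ 45.00°
|H| = 1000 / 1410 ≈ 0.70922
Gain = 20 log₁₀(0.70922) ≈ -2.98 dB
∠H = 0.00° − 45.00° = -45.00°

-3.0 dB, -45.0°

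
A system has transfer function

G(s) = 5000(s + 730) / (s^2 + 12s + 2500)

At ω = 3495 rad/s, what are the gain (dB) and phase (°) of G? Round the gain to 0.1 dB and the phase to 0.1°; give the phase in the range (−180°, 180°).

At s = jω = j3495:
zero (s+730): 730 + j3495 → |·| = √(730²+3495²) = √12747925 ≈ 3570.4, ∠ = arctan(3495/730) ≈ 78.20°
quadratic: (j3495)² + 12·j3495 + 2500 = -12212525 + j41940 → |·| ≈ 1.2213e+07, ∠ ≈ 179.80°
|G| = 5000 · 3570.4 / 1.2213e+07 ≈ 1.4617
Gain = 20 log₁₀(1.4617) ≈ 3.30 dB
∠G = 78.20° − 179.80° = -101.60°

3.3 dB, -101.6°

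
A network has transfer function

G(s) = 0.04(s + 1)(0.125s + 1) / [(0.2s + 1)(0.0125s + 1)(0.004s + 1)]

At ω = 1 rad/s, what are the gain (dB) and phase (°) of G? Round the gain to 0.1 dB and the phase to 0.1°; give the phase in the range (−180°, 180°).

-25.1 dB, 39.9°

At ω = 1 rad/s:
zero (1 + j1·1) = 1 + j1 → |·| ≈ 1.4142, ∠ ≈ 45.00°
zero (1 + j1·0.125) = 1 + j0.125 → |·| ≈ 1.0078, ∠ ≈ 7.13°
pole (1 + j1·0.2) = 1 + j0.2 → |·| ≈ 1.0198, ∠ ≈ 11.31°
pole (1 + j1·0.0125) = 1 + j0.0125 → |·| ≈ 1.0001, ∠ ≈ 0.72°
pole (1 + j1·0.004) = 1 + j0.004 → |·| ≈ 1, ∠ ≈ 0.23°
|G| = 0.04 · 1.4142 · 1.0078 / (1.0198 · 1.0001 · 1) ≈ 0.055897
Gain = 20 log₁₀(0.055897) ≈ -25.05 dB
∠G = (45.00° + 7.13°) − (11.31° + 0.72° + 0.23°) = 39.87°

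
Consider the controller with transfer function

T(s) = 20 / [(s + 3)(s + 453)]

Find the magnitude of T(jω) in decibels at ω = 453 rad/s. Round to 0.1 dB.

At s = jω = j453:
pole (s+3): 3 + j453 → |·| = √(3²+453²) = √205218 ≈ 453.01, ∠ = arctan(453/3) ≈ 89.62°
pole (s+453): 453 + j453 → |·| = √(453²+453²) = √410418 ≈ 640.64, ∠ = arctan(453/453) ≈ 45.00°
|T| = 20 / 2.9022e+05 ≈ 6.8913e-05
Gain = 20 log₁₀(6.8913e-05) ≈ -83.23 dB

-83.2 dB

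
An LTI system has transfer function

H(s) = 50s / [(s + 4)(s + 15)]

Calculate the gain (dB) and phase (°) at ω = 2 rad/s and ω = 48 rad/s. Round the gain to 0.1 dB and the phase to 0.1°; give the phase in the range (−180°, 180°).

ω = 2: 3.4 dB, 55.8°; ω = 48: -0.1 dB, -67.9°

At s = jω = j2:
zero at origin: s = j2 → |·| = 2, ∠ = 90.00°
pole (s+4): 4 + j2 → |·| = √(4²+2²) = √20 ≈ 4.4721, ∠ = arctan(2/4) ≈ 26.57°
pole (s+15): 15 + j2 → |·| = √(15²+2²) = √229 ≈ 15.133, ∠ = arctan(2/15) ≈ 7.59°
|H| = 50 · 2 / 67.676 ≈ 1.4776
Gain = 20 log₁₀(1.4776) ≈ 3.39 dB
∠H = 90.00° − 34.16° = 55.84°

At s = jω = j48:
zero at origin: s = j48 → |·| = 48, ∠ = 90.00°
pole (s+4): 4 + j48 → |·| = √(4²+48²) = √2320 ≈ 48.166, ∠ = arctan(48/4) ≈ 85.24°
pole (s+15): 15 + j48 → |·| = √(15²+48²) = √2529 ≈ 50.289, ∠ = arctan(48/15) ≈ 72.65°
|H| = 50 · 48 / 2422.2 ≈ 0.99083
Gain = 20 log₁₀(0.99083) ≈ -0.08 dB
∠H = 90.00° − 157.89° = -67.89°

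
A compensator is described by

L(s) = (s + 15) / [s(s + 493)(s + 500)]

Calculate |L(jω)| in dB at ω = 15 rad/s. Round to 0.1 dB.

-104.8 dB

At s = jω = j15:
zero (s+15): 15 + j15 → |·| = √(15²+15²) = √450 ≈ 21.213, ∠ = arctan(15/15) ≈ 45.00°
pole (s+493): 493 + j15 → |·| = √(493²+15²) = √243274 ≈ 493.23, ∠ = arctan(15/493) ≈ 1.74°
pole (s+500): 500 + j15 → |·| = √(500²+15²) = √250225 ≈ 500.22, ∠ = arctan(15/500) ≈ 1.72°
pole at origin: |s| = 15, ∠ = 90.00° (in denominator)
|L| = 1 · 21.213 / 3.7009e+06 ≈ 5.7318e-06
Gain = 20 log₁₀(5.7318e-06) ≈ -104.83 dB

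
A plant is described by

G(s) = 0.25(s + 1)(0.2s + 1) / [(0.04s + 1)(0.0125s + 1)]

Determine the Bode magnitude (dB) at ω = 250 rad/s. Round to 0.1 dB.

39.5 dB

At ω = 250 rad/s:
zero (1 + j250·1) = 1 + j250 → |·| ≈ 250, ∠ ≈ 89.77°
zero (1 + j250·0.2) = 1 + j50 → |·| ≈ 50.01, ∠ ≈ 88.85°
pole (1 + j250·0.04) = 1 + j10 → |·| ≈ 10.05, ∠ ≈ 84.29°
pole (1 + j250·0.0125) = 1 + j3.125 → |·| ≈ 3.2811, ∠ ≈ 72.26°
|G| = 0.25 · 250 · 50.01 / (10.05 · 3.2811) ≈ 94.788
Gain = 20 log₁₀(94.788) ≈ 39.54 dB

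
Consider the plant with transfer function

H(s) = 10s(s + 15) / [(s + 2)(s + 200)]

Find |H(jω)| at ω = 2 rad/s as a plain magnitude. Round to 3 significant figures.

0.535

At s = jω = j2:
zero (s+15): 15 + j2 → |·| = √(15²+2²) = √229 ≈ 15.133, ∠ = arctan(2/15) ≈ 7.59°
zero at origin: s = j2 → |·| = 2, ∠ = 90.00°
pole (s+2): 2 + j2 → |·| = √(2²+2²) = √8 ≈ 2.8284, ∠ = arctan(2/2) ≈ 45.00°
pole (s+200): 200 + j2 → |·| = √(200²+2²) = √40004 ≈ 200.01, ∠ = arctan(2/200) ≈ 0.57°
|H| = 10 · 30.266 / 565.71 ≈ 0.53501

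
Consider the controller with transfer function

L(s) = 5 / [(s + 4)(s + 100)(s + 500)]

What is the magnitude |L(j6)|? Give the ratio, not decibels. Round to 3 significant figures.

At s = jω = j6:
pole (s+4): 4 + j6 → |·| = √(4²+6²) = √52 ≈ 7.2111, ∠ = arctan(6/4) ≈ 56.31°
pole (s+100): 100 + j6 → |·| = √(100²+6²) = √10036 ≈ 100.18, ∠ = arctan(6/100) ≈ 3.43°
pole (s+500): 500 + j6 → |·| = √(500²+6²) = √250036 ≈ 500.04, ∠ = arctan(6/500) ≈ 0.69°
|L| = 5 / 3.6123e+05 ≈ 1.3842e-05

1.38e-05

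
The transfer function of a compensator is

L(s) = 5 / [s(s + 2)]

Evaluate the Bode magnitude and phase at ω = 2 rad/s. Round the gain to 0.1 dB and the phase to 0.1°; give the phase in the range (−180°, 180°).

-1.1 dB, -135.0°

At s = jω = j2:
pole (s+2): 2 + j2 → |·| = √(2²+2²) = √8 ≈ 2.8284, ∠ = arctan(2/2) ≈ 45.00°
pole at origin: |s| = 2, ∠ = 90.00° (in denominator)
|L| = 5 / 5.6568 ≈ 0.88389
Gain = 20 log₁₀(0.88389) ≈ -1.07 dB
∠L = 0.00° − 135.00° = -135.00°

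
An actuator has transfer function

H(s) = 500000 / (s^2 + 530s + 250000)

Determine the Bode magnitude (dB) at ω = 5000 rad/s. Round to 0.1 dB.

At s = jω = j5000:
quadratic: (j5000)² + 530·j5000 + 250000 = -24750000 + j2650000 → |·| ≈ 2.4891e+07, ∠ ≈ 173.89°
|H| = 500000 / 2.4891e+07 ≈ 0.020088
Gain = 20 log₁₀(0.020088) ≈ -33.94 dB

-33.9 dB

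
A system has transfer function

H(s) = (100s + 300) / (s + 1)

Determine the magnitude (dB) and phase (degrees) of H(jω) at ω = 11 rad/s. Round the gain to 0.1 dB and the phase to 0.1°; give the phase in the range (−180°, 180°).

40.3 dB, -10.1°

Substitute s = j11:
Numerator: 100(j11) + 300 = 300 + j1100
Denominator: (j11) + 1 = 1 + j11
|N| = √(300² + 1100²) ≈ 1140.2, ∠N ≈ 74.74°
|D| = √(1² + 11²) ≈ 11.045, ∠D ≈ 84.81°
|H| = 1140.2 / 11.045 ≈ 103.23
Gain = 20 log₁₀(103.23) ≈ 40.28 dB
∠H = 74.74° − 84.81° = -10.07°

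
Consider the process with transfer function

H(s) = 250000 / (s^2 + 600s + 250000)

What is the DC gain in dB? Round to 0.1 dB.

H(0) = 250000 / 250000 = 1
20 log₁₀(1) ≈ 0.00 dB

0.0 dB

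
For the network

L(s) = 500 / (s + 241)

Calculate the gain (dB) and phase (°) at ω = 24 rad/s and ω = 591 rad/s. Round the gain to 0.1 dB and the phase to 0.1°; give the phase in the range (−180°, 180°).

At s = jω = j24:
pole (s+241): 241 + j24 → |·| = √(241²+24²) = √58657 ≈ 242.19, ∠ = arctan(24/241) ≈ 5.69°
|L| = 500 / 242.19 ≈ 2.0645
Gain = 20 log₁₀(2.0645) ≈ 6.30 dB
∠L = 0.00° − 5.69° = -5.69°

At s = jω = j591:
pole (s+241): 241 + j591 → |·| = √(241²+591²) = √407362 ≈ 638.25, ∠ = arctan(591/241) ≈ 67.82°
|L| = 500 / 638.25 ≈ 0.78339
Gain = 20 log₁₀(0.78339) ≈ -2.12 dB
∠L = 0.00° − 67.82° = -67.82°

ω = 24: 6.3 dB, -5.7°; ω = 591: -2.1 dB, -67.8°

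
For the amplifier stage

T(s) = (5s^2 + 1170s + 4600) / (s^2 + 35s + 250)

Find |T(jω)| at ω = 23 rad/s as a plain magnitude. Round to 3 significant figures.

31.7

Substitute s = j23:
Numerator: 5(j23)^2 + 1170(j23) + 4600 = 1955 + j26910
Denominator: (j23)^2 + 35(j23) + 250 = -279 + j805
|N| = √(1955² + 26910²) ≈ 26981, ∠N ≈ 85.84°
|D| = √(279² + 805²) ≈ 851.98, ∠D ≈ 109.12°
|T| = 26981 / 851.98 ≈ 31.669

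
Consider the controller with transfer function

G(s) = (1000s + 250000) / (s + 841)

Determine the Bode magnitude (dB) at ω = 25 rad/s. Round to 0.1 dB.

49.5 dB

Substitute s = j25:
Numerator: 1000(j25) + 250000 = 250000 + j25000
Denominator: (j25) + 841 = 841 + j25
|N| = √(250000² + 25000²) ≈ 2.5125e+05, ∠N ≈ 5.71°
|D| = √(841² + 25²) ≈ 841.37, ∠D ≈ 1.70°
|G| = 2.5125e+05 / 841.37 ≈ 298.62
Gain = 20 log₁₀(298.62) ≈ 49.50 dB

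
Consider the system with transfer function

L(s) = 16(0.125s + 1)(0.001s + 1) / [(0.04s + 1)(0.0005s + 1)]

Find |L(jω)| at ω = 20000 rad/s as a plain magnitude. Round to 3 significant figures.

99.6

At ω = 20000 rad/s:
zero (1 + j20000·0.125) = 1 + j2500 → |·| ≈ 2500, ∠ ≈ 89.98°
zero (1 + j20000·0.001) = 1 + j20 → |·| ≈ 20.025, ∠ ≈ 87.14°
pole (1 + j20000·0.04) = 1 + j800 → |·| ≈ 800, ∠ ≈ 89.93°
pole (1 + j20000·0.0005) = 1 + j10 → |·| ≈ 10.05, ∠ ≈ 84.29°
|L| = 16 · 2500 · 20.025 / (800 · 10.05) ≈ 99.627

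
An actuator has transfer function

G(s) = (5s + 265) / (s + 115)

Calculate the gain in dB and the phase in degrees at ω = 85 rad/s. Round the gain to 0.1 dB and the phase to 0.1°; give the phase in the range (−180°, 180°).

Substitute s = j85:
Numerator: 5(j85) + 265 = 265 + j425
Denominator: (j85) + 115 = 115 + j85
|N| = √(265² + 425²) ≈ 500.85, ∠N ≈ 58.06°
|D| = √(115² + 85²) ≈ 143, ∠D ≈ 36.47°
|G| = 500.85 / 143 ≈ 3.5024
Gain = 20 log₁₀(3.5024) ≈ 10.89 dB
∠G = 58.06° − 36.47° = 21.59°

10.9 dB, 21.6°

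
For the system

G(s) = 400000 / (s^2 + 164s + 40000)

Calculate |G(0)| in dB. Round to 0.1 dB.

G(0) = 400000 / 40000 = 10
20 log₁₀(10) ≈ 20.00 dB

20.0 dB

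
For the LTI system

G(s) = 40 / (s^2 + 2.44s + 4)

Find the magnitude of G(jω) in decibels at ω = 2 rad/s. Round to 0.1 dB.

18.3 dB

At s = jω = j2:
quadratic: (j2)² + 2.44·j2 + 4 = 0 + j4.88 → |·| ≈ 4.88, ∠ ≈ 90.00°
|G| = 40 / 4.88 ≈ 8.1967
Gain = 20 log₁₀(8.1967) ≈ 18.27 dB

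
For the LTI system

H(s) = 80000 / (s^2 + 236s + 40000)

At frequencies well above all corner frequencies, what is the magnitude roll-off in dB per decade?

-40 dB/decade

Each pole contributes −20 dB/decade at high frequency; each zero contributes +20 dB/decade.
Net: 0 zero(s) − 2 pole(s) → -40 dB/decade.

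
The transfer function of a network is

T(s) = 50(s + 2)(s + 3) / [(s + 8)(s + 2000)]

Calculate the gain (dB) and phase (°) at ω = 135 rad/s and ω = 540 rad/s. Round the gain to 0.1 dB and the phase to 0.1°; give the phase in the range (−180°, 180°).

ω = 135: 10.5 dB, 87.4°; ω = 540: 22.3 dB, 75.2°

At s = jω = j135:
zero (s+2): 2 + j135 → |·| = √(2²+135²) = √18229 ≈ 135.01, ∠ = arctan(135/2) ≈ 89.15°
zero (s+3): 3 + j135 → |·| = √(3²+135²) = √18234 ≈ 135.03, ∠ = arctan(135/3) ≈ 88.73°
pole (s+8): 8 + j135 → |·| = √(8²+135²) = √18289 ≈ 135.24, ∠ = arctan(135/8) ≈ 86.61°
pole (s+2000): 2000 + j135 → |·| = √(2000²+135²) = √4018225 ≈ 2004.6, ∠ = arctan(135/2000) ≈ 3.86°
|T| = 50 · 18230 / 2.711e+05 ≈ 3.3622
Gain = 20 log₁₀(3.3622) ≈ 10.53 dB
∠T = 177.88° − 90.47° = 87.41°

At s = jω = j540:
zero (s+2): 2 + j540 → |·| = √(2²+540²) = √291604 ≈ 540, ∠ = arctan(540/2) ≈ 89.79°
zero (s+3): 3 + j540 → |·| = √(3²+540²) = √291609 ≈ 540.01, ∠ = arctan(540/3) ≈ 89.68°
pole (s+8): 8 + j540 → |·| = √(8²+540²) = √291664 ≈ 540.06, ∠ = arctan(540/8) ≈ 89.15°
pole (s+2000): 2000 + j540 → |·| = √(2000²+540²) = √4291600 ≈ 2071.6, ∠ = arctan(540/2000) ≈ 15.11°
|T| = 50 · 2.9161e+05 / 1.1188e+06 ≈ 13.032
Gain = 20 log₁₀(13.032) ≈ 22.30 dB
∠T = 179.47° − 104.26° = 75.21°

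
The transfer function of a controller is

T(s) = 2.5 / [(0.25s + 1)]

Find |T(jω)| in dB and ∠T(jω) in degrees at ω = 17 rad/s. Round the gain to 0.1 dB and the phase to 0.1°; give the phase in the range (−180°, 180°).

-4.8 dB, -76.8°

At ω = 17 rad/s:
pole (1 + j17·0.25) = 1 + j4.25 → |·| ≈ 4.3661, ∠ ≈ 76.76°
|T| = 2.5 · 1 / (4.3661) ≈ 0.57259
Gain = 20 log₁₀(0.57259) ≈ -4.84 dB
∠T = (0°) − (76.76°) = -76.76°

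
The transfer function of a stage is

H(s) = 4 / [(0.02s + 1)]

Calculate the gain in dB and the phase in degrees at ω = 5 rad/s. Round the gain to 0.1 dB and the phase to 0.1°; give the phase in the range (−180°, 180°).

At ω = 5 rad/s:
pole (1 + j5·0.02) = 1 + j0.1 → |·| ≈ 1.005, ∠ ≈ 5.71°
|H| = 4 · 1 / (1.005) ≈ 3.9801
Gain = 20 log₁₀(3.9801) ≈ 12.00 dB
∠H = (0°) − (5.71°) = -5.71°

12.0 dB, -5.7°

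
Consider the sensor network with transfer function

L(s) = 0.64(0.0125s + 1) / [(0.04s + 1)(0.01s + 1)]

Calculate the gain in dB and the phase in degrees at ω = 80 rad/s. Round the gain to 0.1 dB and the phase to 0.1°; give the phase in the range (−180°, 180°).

-13.5 dB, -66.3°

At ω = 80 rad/s:
zero (1 + j80·0.0125) = 1 + j1 → |·| ≈ 1.4142, ∠ ≈ 45.00°
pole (1 + j80·0.04) = 1 + j3.2 → |·| ≈ 3.3526, ∠ ≈ 72.65°
pole (1 + j80·0.01) = 1 + j0.8 → |·| ≈ 1.2806, ∠ ≈ 38.66°
|L| = 0.64 · 1.4142 / (3.3526 · 1.2806) ≈ 0.21081
Gain = 20 log₁₀(0.21081) ≈ -13.52 dB
∠L = (45.00°) − (72.65° + 38.66°) = -66.31°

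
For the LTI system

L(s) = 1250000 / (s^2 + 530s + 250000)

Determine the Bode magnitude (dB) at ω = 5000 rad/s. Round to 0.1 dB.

At s = jω = j5000:
quadratic: (j5000)² + 530·j5000 + 250000 = -24750000 + j2650000 → |·| ≈ 2.4891e+07, ∠ ≈ 173.89°
|L| = 1250000 / 2.4891e+07 ≈ 0.050219
Gain = 20 log₁₀(0.050219) ≈ -25.98 dB

-26.0 dB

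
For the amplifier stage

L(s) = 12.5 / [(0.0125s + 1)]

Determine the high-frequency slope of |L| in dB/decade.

-20 dB/decade

Each pole contributes −20 dB/decade at high frequency; each zero contributes +20 dB/decade.
Net: 0 zero(s) − 1 pole(s) → -20 dB/decade.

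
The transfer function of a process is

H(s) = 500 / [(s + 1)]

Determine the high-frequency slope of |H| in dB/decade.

Each pole contributes −20 dB/decade at high frequency; each zero contributes +20 dB/decade.
Net: 0 zero(s) − 1 pole(s) → -20 dB/decade.

-20 dB/decade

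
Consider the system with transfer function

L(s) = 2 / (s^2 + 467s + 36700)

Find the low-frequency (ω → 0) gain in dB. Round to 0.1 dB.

-85.3 dB

L(0) = 2 / 36700 ≈ 5.4496e-05
20 log₁₀(5.4496e-05) ≈ -85.27 dB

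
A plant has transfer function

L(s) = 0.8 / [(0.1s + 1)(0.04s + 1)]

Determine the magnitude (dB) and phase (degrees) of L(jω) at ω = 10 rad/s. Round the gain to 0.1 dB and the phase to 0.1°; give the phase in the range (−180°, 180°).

At ω = 10 rad/s:
pole (1 + j10·0.1) = 1 + j1 → |·| ≈ 1.4142, ∠ ≈ 45.00°
pole (1 + j10·0.04) = 1 + j0.4 → |·| ≈ 1.077, ∠ ≈ 21.80°
|L| = 0.8 · 1 / (1.4142 · 1.077) ≈ 0.52525
Gain = 20 log₁₀(0.52525) ≈ -5.59 dB
∠L = (0°) − (45.00° + 21.80°) = -66.80°

-5.6 dB, -66.8°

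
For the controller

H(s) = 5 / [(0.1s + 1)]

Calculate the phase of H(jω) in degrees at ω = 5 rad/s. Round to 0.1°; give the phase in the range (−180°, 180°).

At ω = 5 rad/s:
pole (1 + j5·0.1) = 1 + j0.5 → |·| ≈ 1.118, ∠ ≈ 26.57°
∠H = (0°) − (26.57°) = -26.57°

-26.6°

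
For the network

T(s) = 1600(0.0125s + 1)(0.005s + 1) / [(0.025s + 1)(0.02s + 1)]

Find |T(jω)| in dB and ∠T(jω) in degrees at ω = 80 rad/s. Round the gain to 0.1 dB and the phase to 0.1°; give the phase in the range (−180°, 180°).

At ω = 80 rad/s:
zero (1 + j80·0.0125) = 1 + j1 → |·| ≈ 1.4142, ∠ ≈ 45.00°
zero (1 + j80·0.005) = 1 + j0.4 → |·| ≈ 1.077, ∠ ≈ 21.80°
pole (1 + j80·0.025) = 1 + j2 → |·| ≈ 2.2361, ∠ ≈ 63.43°
pole (1 + j80·0.02) = 1 + j1.6 → |·| ≈ 1.8868, ∠ ≈ 57.99°
|T| = 1600 · 1.4142 · 1.077 / (2.2361 · 1.8868) ≈ 577.6
Gain = 20 log₁₀(577.6) ≈ 55.23 dB
∠T = (45.00° + 21.80°) − (63.43° + 57.99°) = -54.62°

55.2 dB, -54.6°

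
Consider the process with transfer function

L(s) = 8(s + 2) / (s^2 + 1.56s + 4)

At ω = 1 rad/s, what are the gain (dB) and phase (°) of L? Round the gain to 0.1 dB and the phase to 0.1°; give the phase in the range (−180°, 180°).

14.5 dB, -0.9°

At s = jω = j1:
zero (s+2): 2 + j1 → |·| = √(2²+1²) = √5 ≈ 2.2361, ∠ = arctan(1/2) ≈ 26.57°
quadratic: (j1)² + 1.56·j1 + 4 = 3 + j1.56 → |·| ≈ 3.3814, ∠ ≈ 27.47°
|L| = 8 · 2.2361 / 3.3814 ≈ 5.2904
Gain = 20 log₁₀(5.2904) ≈ 14.47 dB
∠L = 26.57° − 27.47° = -0.90°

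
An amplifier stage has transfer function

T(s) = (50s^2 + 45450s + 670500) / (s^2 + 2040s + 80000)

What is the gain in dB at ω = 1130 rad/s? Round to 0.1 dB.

29.9 dB

Substitute s = j1130:
Numerator: 50(j1130)^2 + 45450(j1130) + 670500 = -63174500 + j51358500
Denominator: (j1130)^2 + 2040(j1130) + 80000 = -1196900 + j2305200
|N| = √(63174500² + 51358500²) ≈ 8.1417e+07, ∠N ≈ 140.89°
|D| = √(1196900² + 2305200²) ≈ 2.5974e+06, ∠D ≈ 117.44°
|T| = 8.1417e+07 / 2.5974e+06 ≈ 31.346
Gain = 20 log₁₀(31.346) ≈ 29.92 dB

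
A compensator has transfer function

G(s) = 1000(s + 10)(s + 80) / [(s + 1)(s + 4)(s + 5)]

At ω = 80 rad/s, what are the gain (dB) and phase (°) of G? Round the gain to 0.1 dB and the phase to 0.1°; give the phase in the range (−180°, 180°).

At s = jω = j80:
zero (s+10): 10 + j80 → |·| = √(10²+80²) = √6500 ≈ 80.623, ∠ = arctan(80/10) ≈ 82.87°
zero (s+80): 80 + j80 → |·| = √(80²+80²) = √12800 ≈ 113.14, ∠ = arctan(80/80) ≈ 45.00°
pole (s+1): 1 + j80 → |·| = √(1²+80²) = √6401 ≈ 80.006, ∠ = arctan(80/1) ≈ 89.28°
pole (s+4): 4 + j80 → |·| = √(4²+80²) = √6416 ≈ 80.1, ∠ = arctan(80/4) ≈ 87.14°
pole (s+5): 5 + j80 → |·| = √(5²+80²) = √6425 ≈ 80.156, ∠ = arctan(80/5) ≈ 86.42°
|G| = 1000 · 9121.7 / 5.1368e+05 ≈ 17.758
Gain = 20 log₁₀(17.758) ≈ 24.99 dB
∠G = 127.87° − 262.84° = -134.97°

25.0 dB, -135.0°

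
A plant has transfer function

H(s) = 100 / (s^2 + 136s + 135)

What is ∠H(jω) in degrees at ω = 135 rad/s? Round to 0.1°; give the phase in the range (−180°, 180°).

Substitute s = j135:
Numerator: 100 = 100 + j0
Denominator: (j135)^2 + 136(j135) + 135 = -18090 + j18360
|N| = √(100² + 0²) ≈ 100, ∠N ≈ 0.00°
|D| = √(18090² + 18360²) ≈ 25775, ∠D ≈ 134.58°
∠H = 0.00° − 134.58° = -134.58°

-134.6°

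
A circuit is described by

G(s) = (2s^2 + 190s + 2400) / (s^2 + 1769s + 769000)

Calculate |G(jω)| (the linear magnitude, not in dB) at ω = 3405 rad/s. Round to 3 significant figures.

1.87

Substitute s = j3405:
Numerator: 2(j3405)^2 + 190(j3405) + 2400 = -23185650 + j646950
Denominator: (j3405)^2 + 1769(j3405) + 769000 = -10825025 + j6023445
|N| = √(23185650² + 646950²) ≈ 2.3195e+07, ∠N ≈ 178.40°
|D| = √(10825025² + 6023445²) ≈ 1.2388e+07, ∠D ≈ 150.91°
|G| = 2.3195e+07 / 1.2388e+07 ≈ 1.8724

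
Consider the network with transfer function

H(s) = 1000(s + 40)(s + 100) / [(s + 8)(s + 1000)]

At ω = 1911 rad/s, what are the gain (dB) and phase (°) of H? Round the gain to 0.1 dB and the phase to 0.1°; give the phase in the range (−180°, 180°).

59.0 dB, 23.7°

At s = jω = j1911:
zero (s+40): 40 + j1911 → |·| = √(40²+1911²) = √3653521 ≈ 1911.4, ∠ = arctan(1911/40) ≈ 88.80°
zero (s+100): 100 + j1911 → |·| = √(100²+1911²) = √3661921 ≈ 1913.6, ∠ = arctan(1911/100) ≈ 87.00°
pole (s+8): 8 + j1911 → |·| = √(8²+1911²) = √3651985 ≈ 1911, ∠ = arctan(1911/8) ≈ 89.76°
pole (s+1000): 1000 + j1911 → |·| = √(1000²+1911²) = √4651921 ≈ 2156.8, ∠ = arctan(1911/1000) ≈ 62.38°
|H| = 1000 · 3.6577e+06 / 4.1216e+06 ≈ 887.45
Gain = 20 log₁₀(887.45) ≈ 58.96 dB
∠H = 175.80° − 152.14° = 23.66°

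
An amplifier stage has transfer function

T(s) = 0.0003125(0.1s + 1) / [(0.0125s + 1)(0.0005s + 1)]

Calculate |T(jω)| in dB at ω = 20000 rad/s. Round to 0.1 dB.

At ω = 20000 rad/s:
zero (1 + j20000·0.1) = 1 + j2000 → |·| ≈ 2000, ∠ ≈ 89.97°
pole (1 + j20000·0.0125) = 1 + j250 → |·| ≈ 250, ∠ ≈ 89.77°
pole (1 + j20000·0.0005) = 1 + j10 → |·| ≈ 10.05, ∠ ≈ 84.29°
|T| = 0.0003125 · 2000 / (250 · 10.05) ≈ 0.00024876
Gain = 20 log₁₀(0.00024876) ≈ -72.08 dB

-72.1 dB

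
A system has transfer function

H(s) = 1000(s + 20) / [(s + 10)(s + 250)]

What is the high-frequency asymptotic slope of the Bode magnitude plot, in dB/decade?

-20 dB/decade

Each pole contributes −20 dB/decade at high frequency; each zero contributes +20 dB/decade.
Net: 1 zero(s) − 2 pole(s) → -20 dB/decade.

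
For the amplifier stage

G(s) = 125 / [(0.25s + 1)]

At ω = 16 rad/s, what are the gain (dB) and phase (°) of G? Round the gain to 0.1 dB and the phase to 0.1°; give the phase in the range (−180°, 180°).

29.6 dB, -76.0°

At ω = 16 rad/s:
pole (1 + j16·0.25) = 1 + j4 → |·| ≈ 4.1231, ∠ ≈ 75.96°
|G| = 125 · 1 / (4.1231) ≈ 30.317
Gain = 20 log₁₀(30.317) ≈ 29.63 dB
∠G = (0°) − (75.96°) = -75.96°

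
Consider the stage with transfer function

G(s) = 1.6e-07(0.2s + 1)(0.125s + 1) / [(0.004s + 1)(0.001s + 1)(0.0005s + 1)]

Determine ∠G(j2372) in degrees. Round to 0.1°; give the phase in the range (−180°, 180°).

-21.3°

At ω = 2372 rad/s:
zero (1 + j2372·0.2) = 1 + j474.4 → |·| ≈ 474.4, ∠ ≈ 89.88°
zero (1 + j2372·0.125) = 1 + j296.5 → |·| ≈ 296.5, ∠ ≈ 89.81°
pole (1 + j2372·0.004) = 1 + j9.488 → |·| ≈ 9.5406, ∠ ≈ 83.98°
pole (1 + j2372·0.001) = 1 + j2.372 → |·| ≈ 2.5742, ∠ ≈ 67.14°
pole (1 + j2372·0.0005) = 1 + j1.186 → |·| ≈ 1.5513, ∠ ≈ 49.86°
∠G = (89.88° + 89.81°) − (83.98° + 67.14° + 49.86°) = -21.29°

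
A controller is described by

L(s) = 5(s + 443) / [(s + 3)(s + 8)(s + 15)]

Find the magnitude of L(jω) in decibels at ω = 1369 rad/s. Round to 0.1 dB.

-111.0 dB

At s = jω = j1369:
zero (s+443): 443 + j1369 → |·| = √(443²+1369²) = √2070410 ≈ 1438.9, ∠ = arctan(1369/443) ≈ 72.07°
pole (s+3): 3 + j1369 → |·| = √(3²+1369²) = √1874170 ≈ 1369, ∠ = arctan(1369/3) ≈ 89.87°
pole (s+8): 8 + j1369 → |·| = √(8²+1369²) = √1874225 ≈ 1369, ∠ = arctan(1369/8) ≈ 89.67°
pole (s+15): 15 + j1369 → |·| = √(15²+1369²) = √1874386 ≈ 1369.1, ∠ = arctan(1369/15) ≈ 89.37°
|L| = 5 · 1438.9 / 2.5659e+09 ≈ 2.8039e-06
Gain = 20 log₁₀(2.8039e-06) ≈ -111.04 dB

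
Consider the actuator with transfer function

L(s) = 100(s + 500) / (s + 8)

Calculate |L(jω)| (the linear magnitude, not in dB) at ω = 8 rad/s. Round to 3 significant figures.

4.42e+03

At s = jω = j8:
zero (s+500): 500 + j8 → |·| = √(500²+8²) = √250064 ≈ 500.06, ∠ = arctan(8/500) ≈ 0.92°
pole (s+8): 8 + j8 → |·| = √(8²+8²) = √128 ≈ 11.314, ∠ = arctan(8/8) ≈ 45.00°
|L| = 100 · 500.06 / 11.314 ≈ 4419.8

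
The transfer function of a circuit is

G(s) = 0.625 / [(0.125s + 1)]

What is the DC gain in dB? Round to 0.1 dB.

G(0) = 0.625 · 1 / 1 = 0.625
20 log₁₀(0.625) ≈ -4.08 dB

-4.1 dB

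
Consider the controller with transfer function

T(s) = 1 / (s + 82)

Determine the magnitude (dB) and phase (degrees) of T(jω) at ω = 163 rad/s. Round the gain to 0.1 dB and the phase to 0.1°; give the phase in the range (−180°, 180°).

At s = jω = j163:
pole (s+82): 82 + j163 → |·| = √(82²+163²) = √33293 ≈ 182.46, ∠ = arctan(163/82) ≈ 63.29°
|T| = 1 / 182.46 ≈ 0.0054807
Gain = 20 log₁₀(0.0054807) ≈ -45.22 dB
∠T = 0.00° − 63.29° = -63.29°

-45.2 dB, -63.3°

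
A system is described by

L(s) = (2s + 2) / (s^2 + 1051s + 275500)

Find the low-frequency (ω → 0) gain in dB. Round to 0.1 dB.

L(0) = 2 / 275500 ≈ 7.2595e-06
20 log₁₀(7.2595e-06) ≈ -102.78 dB

-102.8 dB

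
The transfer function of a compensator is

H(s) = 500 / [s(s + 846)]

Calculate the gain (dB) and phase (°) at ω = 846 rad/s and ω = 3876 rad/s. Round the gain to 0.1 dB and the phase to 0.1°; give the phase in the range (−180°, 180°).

At s = jω = j846:
pole (s+846): 846 + j846 → |·| = √(846²+846²) = √1431432 ≈ 1196.4, ∠ = arctan(846/846) ≈ 45.00°
pole at origin: |s| = 846, ∠ = 90.00° (in denominator)
|H| = 500 / 1.0122e+06 ≈ 0.00049397
Gain = 20 log₁₀(0.00049397) ≈ -66.13 dB
∠H = 0.00° − 135.00° = -135.00°

At s = jω = j3876:
pole (s+846): 846 + j3876 → |·| = √(846²+3876²) = √15739092 ≈ 3967.3, ∠ = arctan(3876/846) ≈ 77.69°
pole at origin: |s| = 3876, ∠ = 90.00° (in denominator)
|H| = 500 / 1.5377e+07 ≈ 3.2516e-05
Gain = 20 log₁₀(3.2516e-05) ≈ -89.76 dB
∠H = 0.00° − 167.69° = -167.69°

ω = 846: -66.1 dB, -135.0°; ω = 3876: -89.8 dB, -167.7°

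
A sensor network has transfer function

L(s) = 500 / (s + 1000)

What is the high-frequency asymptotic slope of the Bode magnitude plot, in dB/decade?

-20 dB/decade

Each pole contributes −20 dB/decade at high frequency; each zero contributes +20 dB/decade.
Net: 0 zero(s) − 1 pole(s) → -20 dB/decade.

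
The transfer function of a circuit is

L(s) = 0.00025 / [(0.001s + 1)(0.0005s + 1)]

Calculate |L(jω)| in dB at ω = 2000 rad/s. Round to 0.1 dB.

At ω = 2000 rad/s:
pole (1 + j2000·0.001) = 1 + j2 → |·| ≈ 2.2361, ∠ ≈ 63.43°
pole (1 + j2000·0.0005) = 1 + j1 → |·| ≈ 1.4142, ∠ ≈ 45.00°
|L| = 0.00025 · 1 / (2.2361 · 1.4142) ≈ 7.9057e-05
Gain = 20 log₁₀(7.9057e-05) ≈ -82.04 dB

-82.0 dB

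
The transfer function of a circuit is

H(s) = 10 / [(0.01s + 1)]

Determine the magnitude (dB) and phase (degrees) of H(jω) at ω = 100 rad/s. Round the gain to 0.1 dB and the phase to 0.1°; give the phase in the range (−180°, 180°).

At ω = 100 rad/s:
pole (1 + j100·0.01) = 1 + j1 → |·| ≈ 1.4142, ∠ ≈ 45.00°
|H| = 10 · 1 / (1.4142) ≈ 7.0711
Gain = 20 log₁₀(7.0711) ≈ 16.99 dB
∠H = (0°) − (45.00°) = -45.00°

17.0 dB, -45.0°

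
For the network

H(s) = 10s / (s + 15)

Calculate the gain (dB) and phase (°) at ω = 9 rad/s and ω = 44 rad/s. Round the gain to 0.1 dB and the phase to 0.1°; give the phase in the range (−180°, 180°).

ω = 9: 14.2 dB, 59.0°; ω = 44: 19.5 dB, 18.8°

At s = jω = j9:
zero at origin: s = j9 → |·| = 9, ∠ = 90.00°
pole (s+15): 15 + j9 → |·| = √(15²+9²) = √306 ≈ 17.493, ∠ = arctan(9/15) ≈ 30.96°
|H| = 10 · 9 / 17.493 ≈ 5.1449
Gain = 20 log₁₀(5.1449) ≈ 14.23 dB
∠H = 90.00° − 30.96° = 59.04°

At s = jω = j44:
zero at origin: s = j44 → |·| = 44, ∠ = 90.00°
pole (s+15): 15 + j44 → |·| = √(15²+44²) = √2161 ≈ 46.487, ∠ = arctan(44/15) ≈ 71.18°
|H| = 10 · 44 / 46.487 ≈ 9.465
Gain = 20 log₁₀(9.465) ≈ 19.52 dB
∠H = 90.00° − 71.18° = 18.82°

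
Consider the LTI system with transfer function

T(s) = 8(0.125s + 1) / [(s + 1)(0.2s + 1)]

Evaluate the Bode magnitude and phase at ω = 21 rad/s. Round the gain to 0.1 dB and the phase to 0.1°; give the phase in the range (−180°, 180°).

-12.1 dB, -94.7°

At ω = 21 rad/s:
zero (1 + j21·0.125) = 1 + j2.625 → |·| ≈ 2.809, ∠ ≈ 69.15°
pole (1 + j21·1) = 1 + j21 → |·| ≈ 21.024, ∠ ≈ 87.27°
pole (1 + j21·0.2) = 1 + j4.2 → |·| ≈ 4.3174, ∠ ≈ 76.61°
|T| = 8 · 2.809 / (21.024 · 4.3174) ≈ 0.24757
Gain = 20 log₁₀(0.24757) ≈ -12.13 dB
∠T = (69.15°) − (87.27° + 76.61°) = -94.73°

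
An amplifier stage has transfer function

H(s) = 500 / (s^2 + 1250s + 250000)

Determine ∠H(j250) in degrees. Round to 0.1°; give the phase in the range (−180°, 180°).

-59.0°

Substitute s = j250:
Numerator: 500 = 500 + j0
Denominator: (j250)^2 + 1250(j250) + 250000 = 187500 + j312500
|N| = √(500² + 0²) ≈ 500, ∠N ≈ 0.00°
|D| = √(187500² + 312500²) ≈ 3.6443e+05, ∠D ≈ 59.04°
∠H = 0.00° − 59.04° = -59.04°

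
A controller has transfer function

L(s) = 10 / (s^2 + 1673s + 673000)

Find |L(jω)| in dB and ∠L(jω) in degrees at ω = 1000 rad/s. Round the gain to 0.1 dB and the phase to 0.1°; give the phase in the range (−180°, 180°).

Substitute s = j1000:
Numerator: 10 = 10 + j0
Denominator: (j1000)^2 + 1673(j1000) + 673000 = -327000 + j1673000
|N| = √(10² + 0²) ≈ 10, ∠N ≈ 0.00°
|D| = √(327000² + 1673000²) ≈ 1.7047e+06, ∠D ≈ 101.06°
|L| = 10 / 1.7047e+06 ≈ 5.8661e-06
Gain = 20 log₁₀(5.8661e-06) ≈ -104.63 dB
∠L = 0.00° − 101.06° = -101.06°

-104.6 dB, -101.1°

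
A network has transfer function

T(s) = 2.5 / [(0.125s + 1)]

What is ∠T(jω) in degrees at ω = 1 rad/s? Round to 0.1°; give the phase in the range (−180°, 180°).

At ω = 1 rad/s:
pole (1 + j1·0.125) = 1 + j0.125 → |·| ≈ 1.0078, ∠ ≈ 7.13°
∠T = (0°) − (7.13°) = -7.13°

-7.1°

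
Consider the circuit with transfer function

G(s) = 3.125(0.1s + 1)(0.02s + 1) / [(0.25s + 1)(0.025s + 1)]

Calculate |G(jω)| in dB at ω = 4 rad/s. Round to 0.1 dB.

At ω = 4 rad/s:
zero (1 + j4·0.1) = 1 + j0.4 → |·| ≈ 1.077, ∠ ≈ 21.80°
zero (1 + j4·0.02) = 1 + j0.08 → |·| ≈ 1.0032, ∠ ≈ 4.57°
pole (1 + j4·0.25) = 1 + j1 → |·| ≈ 1.4142, ∠ ≈ 45.00°
pole (1 + j4·0.025) = 1 + j0.1 → |·| ≈ 1.005, ∠ ≈ 5.71°
|G| = 3.125 · 1.077 · 1.0032 / (1.4142 · 1.005) ≈ 2.3756
Gain = 20 log₁₀(2.3756) ≈ 7.52 dB

7.5 dB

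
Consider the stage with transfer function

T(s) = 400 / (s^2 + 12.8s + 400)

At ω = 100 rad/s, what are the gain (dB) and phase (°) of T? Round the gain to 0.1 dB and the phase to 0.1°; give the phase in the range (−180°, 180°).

At s = jω = j100:
quadratic: (j100)² + 12.8·j100 + 400 = -9600 + j1280 → |·| ≈ 9685, ∠ ≈ 172.41°
|T| = 400 / 9685 ≈ 0.041301
Gain = 20 log₁₀(0.041301) ≈ -27.68 dB
∠T = 0.00° − 172.41° = -172.41°

-27.7 dB, -172.4°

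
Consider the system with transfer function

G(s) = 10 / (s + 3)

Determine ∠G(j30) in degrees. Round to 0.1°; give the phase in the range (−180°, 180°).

Substitute s = j30:
Numerator: 10 = 10 + j0
Denominator: (j30) + 3 = 3 + j30
|N| = √(10² + 0²) ≈ 10, ∠N ≈ 0.00°
|D| = √(3² + 30²) ≈ 30.15, ∠D ≈ 84.29°
∠G = 0.00° − 84.29° = -84.29°

-84.3°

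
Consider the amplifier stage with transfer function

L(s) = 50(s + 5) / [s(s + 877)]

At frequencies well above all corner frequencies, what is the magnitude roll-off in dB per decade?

-20 dB/decade

Each pole contributes −20 dB/decade at high frequency; each zero contributes +20 dB/decade.
Net: 1 zero(s) − 2 pole(s) → -20 dB/decade.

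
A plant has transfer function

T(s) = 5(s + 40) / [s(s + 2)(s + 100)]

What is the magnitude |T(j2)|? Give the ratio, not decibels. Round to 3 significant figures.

0.354

At s = jω = j2:
zero (s+40): 40 + j2 → |·| = √(40²+2²) = √1604 ≈ 40.05, ∠ = arctan(2/40) ≈ 2.86°
pole (s+2): 2 + j2 → |·| = √(2²+2²) = √8 ≈ 2.8284, ∠ = arctan(2/2) ≈ 45.00°
pole (s+100): 100 + j2 → |·| = √(100²+2²) = √10004 ≈ 100.02, ∠ = arctan(2/100) ≈ 1.15°
pole at origin: |s| = 2, ∠ = 90.00° (in denominator)
|T| = 5 · 40.05 / 565.79 ≈ 0.35393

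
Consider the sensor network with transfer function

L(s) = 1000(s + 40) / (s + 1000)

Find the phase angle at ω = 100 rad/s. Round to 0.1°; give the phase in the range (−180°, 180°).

62.5°

At s = jω = j100:
zero (s+40): 40 + j100 → |·| = √(40²+100²) = √11600 ≈ 107.7, ∠ = arctan(100/40) ≈ 68.20°
pole (s+1000): 1000 + j100 → |·| = √(1000²+100²) = √1010000 ≈ 1005, ∠ = arctan(100/1000) ≈ 5.71°
∠L = 68.20° − 5.71° = 62.49°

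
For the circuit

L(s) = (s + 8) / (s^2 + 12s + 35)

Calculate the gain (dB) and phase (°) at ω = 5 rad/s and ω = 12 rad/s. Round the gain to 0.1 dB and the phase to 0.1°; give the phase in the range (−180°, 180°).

Substitute s = j5:
Numerator: (j5) + 8 = 8 + j5
Denominator: (j5)^2 + 12(j5) + 35 = 10 + j60
|N| = √(8² + 5²) ≈ 9.434, ∠N ≈ 32.01°
|D| = √(10² + 60²) ≈ 60.828, ∠D ≈ 80.54°
|L| = 9.434 / 60.828 ≈ 0.15509
Gain = 20 log₁₀(0.15509) ≈ -16.19 dB
∠L = 32.01° − 80.54° = -48.53°

Substitute s = j12:
Numerator: (j12) + 8 = 8 + j12
Denominator: (j12)^2 + 12(j12) + 35 = -109 + j144
|N| = √(8² + 12²) ≈ 14.422, ∠N ≈ 56.31°
|D| = √(109² + 144²) ≈ 180.6, ∠D ≈ 127.12°
|L| = 14.422 / 180.6 ≈ 0.079856
Gain = 20 log₁₀(0.079856) ≈ -21.95 dB
∠L = 56.31° − 127.12° = -70.81°

ω = 5: -16.2 dB, -48.5°; ω = 12: -22.0 dB, -70.8°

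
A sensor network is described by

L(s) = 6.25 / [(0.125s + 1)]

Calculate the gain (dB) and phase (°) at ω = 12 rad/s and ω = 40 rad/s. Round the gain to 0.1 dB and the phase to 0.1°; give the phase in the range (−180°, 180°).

ω = 12: 10.8 dB, -56.3°; ω = 40: 1.8 dB, -78.7°

At ω = 12 rad/s:
pole (1 + j12·0.125) = 1 + j1.5 → |·| ≈ 1.8028, ∠ ≈ 56.31°
|L| = 6.25 · 1 / (1.8028) ≈ 3.4668
Gain = 20 log₁₀(3.4668) ≈ 10.80 dB
∠L = (0°) − (56.31°) = -56.31°

At ω = 40 rad/s:
pole (1 + j40·0.125) = 1 + j5 → |·| ≈ 5.099, ∠ ≈ 78.69°
|L| = 6.25 · 1 / (5.099) ≈ 1.2257
Gain = 20 log₁₀(1.2257) ≈ 1.77 dB
∠L = (0°) − (78.69°) = -78.69°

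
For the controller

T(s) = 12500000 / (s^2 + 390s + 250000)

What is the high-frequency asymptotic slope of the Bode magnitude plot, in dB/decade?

Each pole contributes −20 dB/decade at high frequency; each zero contributes +20 dB/decade.
Net: 0 zero(s) − 2 pole(s) → -40 dB/decade.

-40 dB/decade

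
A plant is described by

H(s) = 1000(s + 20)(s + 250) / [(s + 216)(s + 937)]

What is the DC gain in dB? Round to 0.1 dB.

27.9 dB

H(0) = 1000·20·250 / (216·937) ≈ 24.705
20 log₁₀(24.705) ≈ 27.86 dB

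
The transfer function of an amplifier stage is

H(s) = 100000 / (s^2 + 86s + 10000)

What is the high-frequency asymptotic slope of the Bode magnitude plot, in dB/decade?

Each pole contributes −20 dB/decade at high frequency; each zero contributes +20 dB/decade.
Net: 0 zero(s) − 2 pole(s) → -40 dB/decade.

-40 dB/decade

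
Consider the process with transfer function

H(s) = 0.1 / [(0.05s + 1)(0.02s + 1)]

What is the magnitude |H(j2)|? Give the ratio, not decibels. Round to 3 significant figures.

0.0994

At ω = 2 rad/s:
pole (1 + j2·0.05) = 1 + j0.1 → |·| ≈ 1.005, ∠ ≈ 5.71°
pole (1 + j2·0.02) = 1 + j0.04 → |·| ≈ 1.0008, ∠ ≈ 2.29°
|H| = 0.1 · 1 / (1.005 · 1.0008) ≈ 0.099423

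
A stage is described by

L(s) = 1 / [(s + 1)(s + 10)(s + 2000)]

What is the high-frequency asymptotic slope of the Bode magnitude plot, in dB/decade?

-60 dB/decade

Each pole contributes −20 dB/decade at high frequency; each zero contributes +20 dB/decade.
Net: 0 zero(s) − 3 pole(s) → -60 dB/decade.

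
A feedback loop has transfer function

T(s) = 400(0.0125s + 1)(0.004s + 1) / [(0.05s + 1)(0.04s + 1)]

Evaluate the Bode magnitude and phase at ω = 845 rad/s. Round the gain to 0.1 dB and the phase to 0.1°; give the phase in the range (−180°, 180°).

20.4 dB, -18.8°

At ω = 845 rad/s:
zero (1 + j845·0.0125) = 1 + j10.5625 → |·| ≈ 10.61, ∠ ≈ 84.59°
zero (1 + j845·0.004) = 1 + j3.38 → |·| ≈ 3.5248, ∠ ≈ 73.52°
pole (1 + j845·0.05) = 1 + j42.25 → |·| ≈ 42.262, ∠ ≈ 88.64°
pole (1 + j845·0.04) = 1 + j33.8 → |·| ≈ 33.815, ∠ ≈ 88.31°
|T| = 400 · 10.61 · 3.5248 / (42.262 · 33.815) ≈ 10.468
Gain = 20 log₁₀(10.468) ≈ 20.40 dB
∠T = (84.59° + 73.52°) − (88.64° + 88.31°) = -18.84°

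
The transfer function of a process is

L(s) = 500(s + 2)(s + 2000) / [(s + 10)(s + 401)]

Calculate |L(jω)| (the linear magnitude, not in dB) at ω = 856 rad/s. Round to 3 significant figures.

At s = jω = j856:
zero (s+2): 2 + j856 → |·| = √(2²+856²) = √732740 ≈ 856, ∠ = arctan(856/2) ≈ 89.87°
zero (s+2000): 2000 + j856 → |·| = √(2000²+856²) = √4732736 ≈ 2175.5, ∠ = arctan(856/2000) ≈ 23.17°
pole (s+10): 10 + j856 → |·| = √(10²+856²) = √732836 ≈ 856.06, ∠ = arctan(856/10) ≈ 89.33°
pole (s+401): 401 + j856 → |·| = √(401²+856²) = √893537 ≈ 945.27, ∠ = arctan(856/401) ≈ 64.90°
|L| = 500 · 1.8622e+06 / 8.0921e+05 ≈ 1150.6

1.15e+03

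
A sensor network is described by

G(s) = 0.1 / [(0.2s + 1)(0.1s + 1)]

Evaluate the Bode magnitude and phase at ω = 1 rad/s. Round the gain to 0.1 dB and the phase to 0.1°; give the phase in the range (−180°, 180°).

-20.2 dB, -17.0°

At ω = 1 rad/s:
pole (1 + j1·0.2) = 1 + j0.2 → |·| ≈ 1.0198, ∠ ≈ 11.31°
pole (1 + j1·0.1) = 1 + j0.1 → |·| ≈ 1.005, ∠ ≈ 5.71°
|G| = 0.1 · 1 / (1.0198 · 1.005) ≈ 0.097571
Gain = 20 log₁₀(0.097571) ≈ -20.21 dB
∠G = (0°) − (11.31° + 5.71°) = -17.02°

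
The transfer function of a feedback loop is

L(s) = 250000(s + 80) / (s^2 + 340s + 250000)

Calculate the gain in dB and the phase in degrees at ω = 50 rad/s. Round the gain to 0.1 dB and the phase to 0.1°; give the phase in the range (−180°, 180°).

39.6 dB, 28.1°

At s = jω = j50:
zero (s+80): 80 + j50 → |·| = √(80²+50²) = √8900 ≈ 94.34, ∠ = arctan(50/80) ≈ 32.01°
quadratic: (j50)² + 340·j50 + 250000 = 247500 + j17000 → |·| ≈ 2.4808e+05, ∠ ≈ 3.93°
|L| = 250000 · 94.34 / 2.4808e+05 ≈ 95.07
Gain = 20 log₁₀(95.07) ≈ 39.56 dB
∠L = 32.01° − 3.93° = 28.08°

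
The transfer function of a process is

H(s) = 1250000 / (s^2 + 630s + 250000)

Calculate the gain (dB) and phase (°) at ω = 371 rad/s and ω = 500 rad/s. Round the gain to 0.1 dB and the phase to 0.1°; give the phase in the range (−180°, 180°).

At s = jω = j371:
quadratic: (j371)² + 630·j371 + 250000 = 112359 + j233730 → |·| ≈ 2.5933e+05, ∠ ≈ 64.33°
|H| = 1250000 / 2.5933e+05 ≈ 4.8201
Gain = 20 log₁₀(4.8201) ≈ 13.66 dB
∠H = 0.00° − 64.33° = -64.33°

At s = jω = j500:
quadratic: (j500)² + 630·j500 + 250000 = 0 + j315000 → |·| ≈ 3.15e+05, ∠ ≈ 90.00°
|H| = 1250000 / 3.15e+05 ≈ 3.9683
Gain = 20 log₁₀(3.9683) ≈ 11.97 dB
∠H = 0.00° − 90.00° = -90.00°

ω = 371: 13.7 dB, -64.3°; ω = 500: 12.0 dB, -90.0°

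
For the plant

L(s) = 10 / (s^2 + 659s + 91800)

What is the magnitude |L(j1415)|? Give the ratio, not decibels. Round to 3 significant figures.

Substitute s = j1415:
Numerator: 10 = 10 + j0
Denominator: (j1415)^2 + 659(j1415) + 91800 = -1910425 + j932485
|N| = √(10² + 0²) ≈ 10, ∠N ≈ 0.00°
|D| = √(1910425² + 932485²) ≈ 2.1259e+06, ∠D ≈ 153.98°
|L| = 10 / 2.1259e+06 ≈ 4.7039e-06

4.70e-06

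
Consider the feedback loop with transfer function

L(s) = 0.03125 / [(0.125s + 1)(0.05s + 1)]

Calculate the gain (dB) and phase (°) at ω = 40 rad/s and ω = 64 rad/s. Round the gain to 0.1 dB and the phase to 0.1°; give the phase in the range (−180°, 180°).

At ω = 40 rad/s:
pole (1 + j40·0.125) = 1 + j5 → |·| ≈ 5.099, ∠ ≈ 78.69°
pole (1 + j40·0.05) = 1 + j2 → |·| ≈ 2.2361, ∠ ≈ 63.43°
|L| = 0.03125 · 1 / (5.099 · 2.2361) ≈ 0.0027408
Gain = 20 log₁₀(0.0027408) ≈ -51.24 dB
∠L = (0°) − (78.69° + 63.43°) = -142.12°

At ω = 64 rad/s:
pole (1 + j64·0.125) = 1 + j8 → |·| ≈ 8.0623, ∠ ≈ 82.87°
pole (1 + j64·0.05) = 1 + j3.2 → |·| ≈ 3.3526, ∠ ≈ 72.65°
|L| = 0.03125 · 1 / (8.0623 · 3.3526) ≈ 0.0011561
Gain = 20 log₁₀(0.0011561) ≈ -58.74 dB
∠L = (0°) − (82.87° + 72.65°) = -155.52°

ω = 40: -51.2 dB, -142.1°; ω = 64: -58.7 dB, -155.5°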